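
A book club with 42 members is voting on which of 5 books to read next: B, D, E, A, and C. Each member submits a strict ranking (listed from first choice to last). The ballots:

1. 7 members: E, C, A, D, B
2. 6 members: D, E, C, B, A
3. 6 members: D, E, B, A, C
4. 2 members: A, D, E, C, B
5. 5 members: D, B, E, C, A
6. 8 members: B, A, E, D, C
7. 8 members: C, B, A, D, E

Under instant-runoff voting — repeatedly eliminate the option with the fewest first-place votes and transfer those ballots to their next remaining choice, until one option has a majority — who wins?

D

Round 1: B 8, D 17, E 7, A 2, C 8. Eliminate A.
Round 2: B 8, D 19, E 7, C 8. Eliminate E.
Round 3: B 8, D 19, C 15. Eliminate B.
Round 4: D 27, C 15. D has a majority.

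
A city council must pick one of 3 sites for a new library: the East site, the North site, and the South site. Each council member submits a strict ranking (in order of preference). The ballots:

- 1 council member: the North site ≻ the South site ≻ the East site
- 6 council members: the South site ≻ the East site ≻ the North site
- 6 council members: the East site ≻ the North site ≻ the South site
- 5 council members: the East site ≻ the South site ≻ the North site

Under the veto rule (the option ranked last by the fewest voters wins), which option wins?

Last-place votes: the East site 1, the North site 11, the South site 6.
the East site is ranked last by the fewest voters, so the East site wins.

the East site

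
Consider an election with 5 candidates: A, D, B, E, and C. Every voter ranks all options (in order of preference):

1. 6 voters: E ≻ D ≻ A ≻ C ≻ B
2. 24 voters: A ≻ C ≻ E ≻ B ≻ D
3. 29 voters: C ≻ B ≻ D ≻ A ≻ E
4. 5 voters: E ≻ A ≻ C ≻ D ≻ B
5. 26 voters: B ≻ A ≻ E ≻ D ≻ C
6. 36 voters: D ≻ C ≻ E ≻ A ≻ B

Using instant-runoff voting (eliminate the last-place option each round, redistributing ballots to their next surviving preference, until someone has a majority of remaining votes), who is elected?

Round 1: A 24, D 36, B 26, E 11, C 29. Eliminate E.
Round 2: A 29, D 42, B 26, C 29. Eliminate B.
Round 3: A 55, D 42, C 29. Eliminate C.
Round 4: A 55, D 71. D has a majority.

D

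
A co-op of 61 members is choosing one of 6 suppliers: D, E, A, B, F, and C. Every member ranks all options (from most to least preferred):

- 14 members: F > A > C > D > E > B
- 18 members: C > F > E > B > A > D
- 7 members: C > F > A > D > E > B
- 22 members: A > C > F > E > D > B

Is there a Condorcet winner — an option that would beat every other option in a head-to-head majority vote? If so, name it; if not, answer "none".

none

Checking pairwise contests:
E beats D 40–21.
A beats E 43–18.
F beats A 39–22.
D beats B 43–18.
C beats F 47–14.
A beats C 36–25.
Every option loses at least one head-to-head, so there is no Condorcet winner.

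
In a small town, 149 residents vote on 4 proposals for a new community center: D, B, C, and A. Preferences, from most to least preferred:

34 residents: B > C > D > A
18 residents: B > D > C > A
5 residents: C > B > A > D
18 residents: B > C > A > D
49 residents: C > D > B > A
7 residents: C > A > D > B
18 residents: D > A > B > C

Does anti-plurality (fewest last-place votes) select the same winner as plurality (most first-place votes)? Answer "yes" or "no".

Anti-plurality — last-place votes: D 23, B 7, C 18, A 101. Winner: B.
Plurality — first-place votes: D 18, B 70, C 61, A 0. Winner: B.
The two methods agree.

yes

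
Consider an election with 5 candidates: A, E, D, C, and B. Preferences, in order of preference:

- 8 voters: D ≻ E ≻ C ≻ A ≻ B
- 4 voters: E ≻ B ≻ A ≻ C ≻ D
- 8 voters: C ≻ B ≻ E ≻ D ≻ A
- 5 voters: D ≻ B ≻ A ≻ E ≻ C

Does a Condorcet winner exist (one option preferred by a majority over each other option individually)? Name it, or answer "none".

D

D vs A: 21–4 for D.
D vs E: 13–12 for D.
D vs C: 13–12 for D.
D vs B: 13–12 for D.
D beats every other option head-to-head.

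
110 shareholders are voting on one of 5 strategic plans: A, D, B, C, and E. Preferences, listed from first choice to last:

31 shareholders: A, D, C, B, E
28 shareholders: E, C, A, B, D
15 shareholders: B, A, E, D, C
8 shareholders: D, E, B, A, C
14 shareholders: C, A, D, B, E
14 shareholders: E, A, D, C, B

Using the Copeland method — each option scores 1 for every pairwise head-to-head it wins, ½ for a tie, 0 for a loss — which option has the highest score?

A: beats D, B, C, and E → score 4.
D: beats B and C; loses to A and E → score 2.
B: beats E; loses to A, D, and C → score 1.
C: beats B; loses to A, D, and E → score 1.
E: beats D and C; loses to A and B → score 2.
A has the best pairwise record.

A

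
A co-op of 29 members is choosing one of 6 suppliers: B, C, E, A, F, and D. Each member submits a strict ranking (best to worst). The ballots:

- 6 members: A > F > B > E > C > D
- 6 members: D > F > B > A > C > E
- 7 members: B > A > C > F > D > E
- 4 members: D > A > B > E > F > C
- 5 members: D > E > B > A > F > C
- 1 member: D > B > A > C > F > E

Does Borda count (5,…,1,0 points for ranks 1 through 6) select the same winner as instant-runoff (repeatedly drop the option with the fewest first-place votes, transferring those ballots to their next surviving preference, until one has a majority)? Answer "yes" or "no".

no

Borda — scores: B 102, C 35, E 40, A 99, F 72, D 87. Winner: B.
Instant-runoff — R1 B 7, C 0, E 0, A 6, F 0, D 16 (D winner). Winner: D.
The two methods disagree.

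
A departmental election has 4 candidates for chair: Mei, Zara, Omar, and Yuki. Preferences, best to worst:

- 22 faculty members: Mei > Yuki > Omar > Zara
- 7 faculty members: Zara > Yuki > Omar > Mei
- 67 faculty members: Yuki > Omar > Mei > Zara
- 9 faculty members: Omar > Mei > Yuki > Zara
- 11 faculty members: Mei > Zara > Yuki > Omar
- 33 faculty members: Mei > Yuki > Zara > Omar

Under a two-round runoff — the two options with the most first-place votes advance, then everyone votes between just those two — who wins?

Round 1 first-place votes: Mei 66, Zara 7, Omar 9, Yuki 67.
Yuki and Mei advance.
Runoff: Yuki is preferred to Mei by 74 voters; Mei by 75.
Mei wins the runoff.

Mei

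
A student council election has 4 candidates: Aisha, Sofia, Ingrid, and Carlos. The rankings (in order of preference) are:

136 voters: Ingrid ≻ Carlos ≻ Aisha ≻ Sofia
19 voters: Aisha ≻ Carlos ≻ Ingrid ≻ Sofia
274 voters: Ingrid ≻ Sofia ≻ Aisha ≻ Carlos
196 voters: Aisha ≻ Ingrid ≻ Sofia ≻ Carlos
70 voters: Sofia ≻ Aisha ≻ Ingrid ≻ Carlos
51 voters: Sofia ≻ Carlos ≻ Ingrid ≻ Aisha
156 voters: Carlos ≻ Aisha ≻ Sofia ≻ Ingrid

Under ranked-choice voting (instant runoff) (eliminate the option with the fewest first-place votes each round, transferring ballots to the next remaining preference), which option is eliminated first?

Sofia

Round 1: Aisha 215, Sofia 121, Ingrid 410, Carlos 156. Eliminate Sofia.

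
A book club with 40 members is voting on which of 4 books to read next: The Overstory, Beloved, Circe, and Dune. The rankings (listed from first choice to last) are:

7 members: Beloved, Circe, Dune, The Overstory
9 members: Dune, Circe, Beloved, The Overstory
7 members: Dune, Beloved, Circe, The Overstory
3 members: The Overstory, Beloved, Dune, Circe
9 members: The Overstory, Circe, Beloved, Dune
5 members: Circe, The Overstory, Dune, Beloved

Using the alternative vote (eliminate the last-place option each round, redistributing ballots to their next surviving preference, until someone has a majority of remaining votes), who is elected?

Dune

Round 1: The Overstory 12, Beloved 7, Circe 5, Dune 16. Eliminate Circe.
Round 2: The Overstory 17, Beloved 7, Dune 16. Eliminate Beloved.
Round 3: The Overstory 17, Dune 23. Dune has a majority.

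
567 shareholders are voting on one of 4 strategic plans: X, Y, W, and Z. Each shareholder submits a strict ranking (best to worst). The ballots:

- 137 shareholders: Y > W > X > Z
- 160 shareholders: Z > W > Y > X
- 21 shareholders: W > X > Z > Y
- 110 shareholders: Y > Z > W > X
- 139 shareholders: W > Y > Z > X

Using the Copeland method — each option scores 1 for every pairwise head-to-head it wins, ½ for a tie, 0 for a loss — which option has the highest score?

W

X: loses to Y, W, and Z → score 0.
Y: beats X and Z; loses to W → score 2.
W: beats X, Y, and Z → score 3.
Z: beats X; loses to Y and W → score 1.
W has the best pairwise record.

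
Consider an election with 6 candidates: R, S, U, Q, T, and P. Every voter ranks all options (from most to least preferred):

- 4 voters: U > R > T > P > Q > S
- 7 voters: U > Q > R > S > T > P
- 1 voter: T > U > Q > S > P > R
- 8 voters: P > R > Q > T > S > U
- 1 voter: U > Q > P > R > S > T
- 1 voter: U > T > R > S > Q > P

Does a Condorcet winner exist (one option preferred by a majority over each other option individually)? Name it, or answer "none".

U

U vs R: 14–8 for U.
U vs S: 14–8 for U.
U vs Q: 14–8 for U.
U vs T: 13–9 for U.
U vs P: 14–8 for U.
U beats every other option head-to-head.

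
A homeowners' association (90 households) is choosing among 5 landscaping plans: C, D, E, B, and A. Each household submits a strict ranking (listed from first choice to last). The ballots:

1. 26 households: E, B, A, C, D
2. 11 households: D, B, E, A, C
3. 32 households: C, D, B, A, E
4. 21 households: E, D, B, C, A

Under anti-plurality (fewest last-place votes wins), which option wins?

B

Last-place votes: C 11, D 26, E 32, B 0, A 21.
B is ranked last by the fewest voters, so B wins.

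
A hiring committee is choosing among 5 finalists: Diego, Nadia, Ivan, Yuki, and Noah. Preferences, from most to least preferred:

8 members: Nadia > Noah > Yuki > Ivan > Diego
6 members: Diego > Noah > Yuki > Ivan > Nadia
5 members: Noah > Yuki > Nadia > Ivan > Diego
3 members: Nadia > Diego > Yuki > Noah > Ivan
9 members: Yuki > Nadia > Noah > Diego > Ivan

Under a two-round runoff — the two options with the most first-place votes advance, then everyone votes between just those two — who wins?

Yuki

Round 1 first-place votes: Diego 6, Nadia 11, Ivan 0, Yuki 9, Noah 5.
Nadia and Yuki advance.
Runoff: Nadia is preferred to Yuki by 11 voters; Yuki by 20.
Yuki wins the runoff.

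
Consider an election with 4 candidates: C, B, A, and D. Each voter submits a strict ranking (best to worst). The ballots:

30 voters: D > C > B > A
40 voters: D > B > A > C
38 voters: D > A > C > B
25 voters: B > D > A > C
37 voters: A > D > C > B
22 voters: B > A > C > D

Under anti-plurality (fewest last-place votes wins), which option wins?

D

Last-place votes: C 65, B 75, A 30, D 22.
D is ranked last by the fewest voters, so D wins.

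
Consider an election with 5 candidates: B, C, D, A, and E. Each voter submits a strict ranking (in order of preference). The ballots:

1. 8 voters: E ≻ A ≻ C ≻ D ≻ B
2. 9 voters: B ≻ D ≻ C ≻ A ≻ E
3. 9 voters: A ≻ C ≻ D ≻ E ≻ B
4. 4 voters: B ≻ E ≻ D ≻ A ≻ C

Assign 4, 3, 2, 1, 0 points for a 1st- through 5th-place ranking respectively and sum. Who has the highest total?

A

B: 8·0 + 9·4 + 9·0 + 4·4 = 52
C: 8·2 + 9·2 + 9·3 + 4·0 = 61
D: 8·1 + 9·3 + 9·2 + 4·2 = 61
A: 8·3 + 9·1 + 9·4 + 4·1 = 73
E: 8·4 + 9·0 + 9·1 + 4·3 = 53
A has the highest Borda score (73).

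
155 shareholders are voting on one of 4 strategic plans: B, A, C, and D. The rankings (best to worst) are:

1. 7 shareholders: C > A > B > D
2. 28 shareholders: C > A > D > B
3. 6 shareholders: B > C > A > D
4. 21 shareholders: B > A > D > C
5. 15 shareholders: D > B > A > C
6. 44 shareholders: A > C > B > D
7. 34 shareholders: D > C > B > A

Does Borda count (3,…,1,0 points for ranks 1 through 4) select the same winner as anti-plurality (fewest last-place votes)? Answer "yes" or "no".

no

Borda — scores: B 196, A 265, C 273, D 196. Winner: C.
Anti-plurality — last-place votes: B 28, A 34, C 36, D 57. Winner: B.
The two methods disagree.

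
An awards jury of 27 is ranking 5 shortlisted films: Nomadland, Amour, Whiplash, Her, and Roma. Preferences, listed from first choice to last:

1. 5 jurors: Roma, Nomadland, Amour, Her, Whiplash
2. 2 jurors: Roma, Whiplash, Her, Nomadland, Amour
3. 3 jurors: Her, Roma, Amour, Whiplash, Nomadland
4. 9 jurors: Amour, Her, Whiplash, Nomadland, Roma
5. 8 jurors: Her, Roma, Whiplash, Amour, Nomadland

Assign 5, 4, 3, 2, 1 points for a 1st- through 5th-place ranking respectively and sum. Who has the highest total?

Nomadland: 5·4 + 2·2 + 3·1 + 9·2 + 8·1 = 53
Amour: 5·3 + 2·1 + 3·3 + 9·5 + 8·2 = 87
Whiplash: 5·1 + 2·4 + 3·2 + 9·3 + 8·3 = 70
Her: 5·2 + 2·3 + 3·5 + 9·4 + 8·5 = 107
Roma: 5·5 + 2·5 + 3·4 + 9·1 + 8·4 = 88
Her has the highest Borda score (107).

Her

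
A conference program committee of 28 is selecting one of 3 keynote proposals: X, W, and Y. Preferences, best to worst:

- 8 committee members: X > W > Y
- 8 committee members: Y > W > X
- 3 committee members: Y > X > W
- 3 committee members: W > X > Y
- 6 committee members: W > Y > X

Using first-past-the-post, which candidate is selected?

Y

First-place votes: X 8, W 9, Y 11.
Y has the most first-place votes.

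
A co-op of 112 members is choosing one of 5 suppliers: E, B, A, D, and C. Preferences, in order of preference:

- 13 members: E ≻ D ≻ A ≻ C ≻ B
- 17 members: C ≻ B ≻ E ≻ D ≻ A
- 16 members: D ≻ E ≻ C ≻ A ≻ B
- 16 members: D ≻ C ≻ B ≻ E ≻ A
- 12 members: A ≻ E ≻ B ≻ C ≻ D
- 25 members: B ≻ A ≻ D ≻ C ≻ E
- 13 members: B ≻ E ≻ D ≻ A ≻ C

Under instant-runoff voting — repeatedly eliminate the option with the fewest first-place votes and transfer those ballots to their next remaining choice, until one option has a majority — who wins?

Round 1: E 13, B 38, A 12, D 32, C 17. Eliminate A.
Round 2: E 25, B 38, D 32, C 17. Eliminate C.
Round 3: E 25, B 55, D 32. Eliminate E.
Round 4: B 67, D 45. B has a majority.

B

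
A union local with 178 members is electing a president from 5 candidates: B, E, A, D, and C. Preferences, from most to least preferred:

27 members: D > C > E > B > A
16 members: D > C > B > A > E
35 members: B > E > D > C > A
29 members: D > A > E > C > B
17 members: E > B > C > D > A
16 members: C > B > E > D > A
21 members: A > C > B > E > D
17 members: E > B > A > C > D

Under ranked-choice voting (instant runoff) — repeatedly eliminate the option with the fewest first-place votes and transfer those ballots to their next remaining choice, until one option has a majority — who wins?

B

Round 1: B 35, E 34, A 21, D 72, C 16. Eliminate C.
Round 2: B 51, E 34, A 21, D 72. Eliminate A.
Round 3: B 72, E 34, D 72. Eliminate E.
Round 4: B 106, D 72. B has a majority.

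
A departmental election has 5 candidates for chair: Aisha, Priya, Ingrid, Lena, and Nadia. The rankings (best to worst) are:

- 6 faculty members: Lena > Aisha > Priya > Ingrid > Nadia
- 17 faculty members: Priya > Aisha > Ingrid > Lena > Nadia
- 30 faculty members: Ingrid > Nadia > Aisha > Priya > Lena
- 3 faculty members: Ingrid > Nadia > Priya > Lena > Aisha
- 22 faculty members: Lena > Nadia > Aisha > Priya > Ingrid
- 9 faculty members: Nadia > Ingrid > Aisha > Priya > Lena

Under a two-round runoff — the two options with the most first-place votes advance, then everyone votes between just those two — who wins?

Round 1 first-place votes: Aisha 0, Priya 17, Ingrid 33, Lena 28, Nadia 9.
Ingrid and Lena advance.
Runoff: Ingrid is preferred to Lena by 59 voters; Lena by 28.
Ingrid wins the runoff.

Ingrid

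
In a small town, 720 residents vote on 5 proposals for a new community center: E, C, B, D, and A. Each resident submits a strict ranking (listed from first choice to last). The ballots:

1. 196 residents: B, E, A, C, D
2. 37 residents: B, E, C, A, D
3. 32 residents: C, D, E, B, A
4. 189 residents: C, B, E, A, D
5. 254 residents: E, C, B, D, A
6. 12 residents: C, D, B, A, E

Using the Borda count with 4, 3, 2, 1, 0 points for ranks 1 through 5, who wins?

E: 196·3 + 37·3 + 32·2 + 189·2 + 254·4 + 12·0 = 2157
C: 196·1 + 37·2 + 32·4 + 189·4 + 254·3 + 12·4 = 1964
B: 196·4 + 37·4 + 32·1 + 189·3 + 254·2 + 12·2 = 2063
D: 196·0 + 37·0 + 32·3 + 189·0 + 254·1 + 12·3 = 386
A: 196·2 + 37·1 + 32·0 + 189·1 + 254·0 + 12·1 = 630
E has the highest Borda score (2157).

E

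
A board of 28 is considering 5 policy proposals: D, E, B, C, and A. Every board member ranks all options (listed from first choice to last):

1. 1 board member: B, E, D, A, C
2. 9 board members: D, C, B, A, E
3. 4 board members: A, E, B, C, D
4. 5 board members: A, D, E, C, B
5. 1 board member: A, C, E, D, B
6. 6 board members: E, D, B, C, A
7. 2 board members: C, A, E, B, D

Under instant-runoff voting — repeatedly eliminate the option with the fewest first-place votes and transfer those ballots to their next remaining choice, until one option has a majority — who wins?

D

Round 1: D 9, E 6, B 1, C 2, A 10. Eliminate B.
Round 2: D 9, E 7, C 2, A 10. Eliminate C.
Round 3: D 9, E 7, A 12. Eliminate E.
Round 4: D 16, A 12. D has a majority.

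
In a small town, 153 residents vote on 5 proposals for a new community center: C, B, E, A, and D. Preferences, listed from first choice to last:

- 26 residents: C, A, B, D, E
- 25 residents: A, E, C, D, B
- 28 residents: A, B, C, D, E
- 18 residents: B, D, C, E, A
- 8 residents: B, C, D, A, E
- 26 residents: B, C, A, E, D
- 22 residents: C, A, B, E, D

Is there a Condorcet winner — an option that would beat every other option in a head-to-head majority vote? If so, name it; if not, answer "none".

Checking pairwise contests:
B beats C 80–73.
A beats B 101–52.
C beats E 128–25.
C beats A 100–53.
C beats D 135–18.
Every option loses at least one head-to-head, so there is no Condorcet winner.

none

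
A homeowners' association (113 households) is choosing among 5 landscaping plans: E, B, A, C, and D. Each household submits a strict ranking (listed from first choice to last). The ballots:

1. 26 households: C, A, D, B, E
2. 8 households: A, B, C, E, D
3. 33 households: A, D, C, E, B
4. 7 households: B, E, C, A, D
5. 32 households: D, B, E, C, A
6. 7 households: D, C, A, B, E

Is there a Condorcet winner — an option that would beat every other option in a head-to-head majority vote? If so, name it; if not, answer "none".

Checking pairwise contests:
B beats E 80–33.
A beats B 74–39.
C beats A 72–41.
D beats C 72–41.
A beats D 74–39.
Every option loses at least one head-to-head, so there is no Condorcet winner.

none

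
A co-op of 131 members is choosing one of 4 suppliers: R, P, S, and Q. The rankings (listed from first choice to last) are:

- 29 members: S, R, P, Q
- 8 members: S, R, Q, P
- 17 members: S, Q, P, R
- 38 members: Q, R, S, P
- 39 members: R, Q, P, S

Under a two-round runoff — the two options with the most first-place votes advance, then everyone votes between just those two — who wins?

Round 1 first-place votes: R 39, P 0, S 54, Q 38.
S and R advance.
Runoff: S is preferred to R by 54 voters; R by 77.
R wins the runoff.

R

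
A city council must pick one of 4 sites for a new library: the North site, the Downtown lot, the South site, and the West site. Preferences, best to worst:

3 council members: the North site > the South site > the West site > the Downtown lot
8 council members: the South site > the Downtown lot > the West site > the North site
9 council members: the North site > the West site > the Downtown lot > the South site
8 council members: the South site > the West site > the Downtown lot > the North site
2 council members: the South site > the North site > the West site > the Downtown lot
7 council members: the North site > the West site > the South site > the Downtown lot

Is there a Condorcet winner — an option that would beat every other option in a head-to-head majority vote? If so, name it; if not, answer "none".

the North site vs the Downtown lot: 21–16 for the North site.
the North site vs the South site: 19–18 for the North site.
the North site vs the West site: 21–16 for the North site.
the North site beats every other option head-to-head.

the North site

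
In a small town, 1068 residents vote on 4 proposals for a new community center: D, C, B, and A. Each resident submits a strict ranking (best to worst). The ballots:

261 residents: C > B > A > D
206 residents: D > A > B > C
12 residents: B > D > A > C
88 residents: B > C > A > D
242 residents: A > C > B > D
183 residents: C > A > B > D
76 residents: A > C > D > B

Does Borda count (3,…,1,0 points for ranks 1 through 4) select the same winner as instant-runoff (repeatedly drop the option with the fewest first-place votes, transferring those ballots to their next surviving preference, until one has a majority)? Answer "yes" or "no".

no

Borda — scores: D 718, C 2144, B 1453, A 2093. Winner: C.
Instant-runoff — R1 D 206, C 444, B 100, A 318 (B out); R2 D 218, C 532, A 318 (D out); R3 C 532, A 536 (A winner). Winner: A.
The two methods disagree.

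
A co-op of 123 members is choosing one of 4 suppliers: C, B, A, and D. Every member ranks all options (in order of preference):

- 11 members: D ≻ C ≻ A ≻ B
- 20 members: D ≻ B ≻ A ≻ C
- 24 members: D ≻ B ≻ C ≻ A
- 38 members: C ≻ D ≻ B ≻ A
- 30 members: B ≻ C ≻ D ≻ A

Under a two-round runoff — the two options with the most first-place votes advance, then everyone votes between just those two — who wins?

C

Round 1 first-place votes: C 38, B 30, A 0, D 55.
D and C advance.
Runoff: D is preferred to C by 55 voters; C by 68.
C wins the runoff.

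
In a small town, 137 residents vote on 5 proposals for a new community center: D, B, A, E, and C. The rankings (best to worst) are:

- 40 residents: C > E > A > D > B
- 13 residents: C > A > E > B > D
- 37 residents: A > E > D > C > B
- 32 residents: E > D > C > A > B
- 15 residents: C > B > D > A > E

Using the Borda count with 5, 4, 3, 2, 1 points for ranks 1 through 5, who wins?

E

D: 40·2 + 13·1 + 37·3 + 32·4 + 15·3 = 377
B: 40·1 + 13·2 + 37·1 + 32·1 + 15·4 = 195
A: 40·3 + 13·4 + 37·5 + 32·2 + 15·2 = 451
E: 40·4 + 13·3 + 37·4 + 32·5 + 15·1 = 522
C: 40·5 + 13·5 + 37·2 + 32·3 + 15·5 = 510
E has the highest Borda score (522).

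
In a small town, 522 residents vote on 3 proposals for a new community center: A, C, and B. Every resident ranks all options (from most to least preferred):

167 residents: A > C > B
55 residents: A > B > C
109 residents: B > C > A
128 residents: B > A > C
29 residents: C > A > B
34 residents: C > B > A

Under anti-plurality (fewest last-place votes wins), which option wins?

Last-place votes: A 143, C 183, B 196.
A is ranked last by the fewest voters, so A wins.

A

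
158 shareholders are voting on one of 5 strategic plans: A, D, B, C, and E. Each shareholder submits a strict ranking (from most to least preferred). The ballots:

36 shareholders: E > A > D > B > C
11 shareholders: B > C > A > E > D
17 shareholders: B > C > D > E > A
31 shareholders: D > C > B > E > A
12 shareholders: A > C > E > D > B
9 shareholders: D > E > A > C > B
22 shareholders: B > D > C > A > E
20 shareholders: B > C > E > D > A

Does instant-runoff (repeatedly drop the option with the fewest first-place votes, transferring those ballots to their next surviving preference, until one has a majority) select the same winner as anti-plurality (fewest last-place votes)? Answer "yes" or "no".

Instant-runoff — R1 A 12, D 40, B 70, C 0, E 36 (C out); R2 A 12, D 40, B 70, E 36 (A out); R3 D 40, B 70, E 48 (D out); R4 B 101, E 57 (B winner). Winner: B.
Anti-plurality — last-place votes: A 68, D 11, B 21, C 36, E 22. Winner: D.
The two methods disagree.

no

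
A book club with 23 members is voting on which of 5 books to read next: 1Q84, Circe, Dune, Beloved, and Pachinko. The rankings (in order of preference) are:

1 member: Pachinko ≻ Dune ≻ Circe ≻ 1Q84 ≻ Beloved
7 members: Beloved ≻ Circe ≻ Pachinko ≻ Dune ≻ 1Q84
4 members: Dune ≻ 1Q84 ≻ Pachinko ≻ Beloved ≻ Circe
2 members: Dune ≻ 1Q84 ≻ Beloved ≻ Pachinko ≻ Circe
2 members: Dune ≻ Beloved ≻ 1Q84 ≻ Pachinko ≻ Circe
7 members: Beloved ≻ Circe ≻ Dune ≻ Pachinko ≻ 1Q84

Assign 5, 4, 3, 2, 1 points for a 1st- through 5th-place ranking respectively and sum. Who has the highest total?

Beloved

1Q84: 1·2 + 7·1 + 4·4 + 2·4 + 2·3 + 7·1 = 46
Circe: 1·3 + 7·4 + 4·1 + 2·1 + 2·1 + 7·4 = 67
Dune: 1·4 + 7·2 + 4·5 + 2·5 + 2·5 + 7·3 = 79
Beloved: 1·1 + 7·5 + 4·2 + 2·3 + 2·4 + 7·5 = 93
Pachinko: 1·5 + 7·3 + 4·3 + 2·2 + 2·2 + 7·2 = 60
Beloved has the highest Borda score (93).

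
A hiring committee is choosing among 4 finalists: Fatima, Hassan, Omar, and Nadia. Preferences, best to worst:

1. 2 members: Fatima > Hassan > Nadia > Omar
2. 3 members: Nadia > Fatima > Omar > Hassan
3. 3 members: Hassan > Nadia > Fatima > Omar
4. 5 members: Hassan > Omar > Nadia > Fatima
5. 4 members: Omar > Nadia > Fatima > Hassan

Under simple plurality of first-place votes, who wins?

Hassan

First-place votes: Fatima 2, Hassan 8, Omar 4, Nadia 3.
Hassan has the most first-place votes.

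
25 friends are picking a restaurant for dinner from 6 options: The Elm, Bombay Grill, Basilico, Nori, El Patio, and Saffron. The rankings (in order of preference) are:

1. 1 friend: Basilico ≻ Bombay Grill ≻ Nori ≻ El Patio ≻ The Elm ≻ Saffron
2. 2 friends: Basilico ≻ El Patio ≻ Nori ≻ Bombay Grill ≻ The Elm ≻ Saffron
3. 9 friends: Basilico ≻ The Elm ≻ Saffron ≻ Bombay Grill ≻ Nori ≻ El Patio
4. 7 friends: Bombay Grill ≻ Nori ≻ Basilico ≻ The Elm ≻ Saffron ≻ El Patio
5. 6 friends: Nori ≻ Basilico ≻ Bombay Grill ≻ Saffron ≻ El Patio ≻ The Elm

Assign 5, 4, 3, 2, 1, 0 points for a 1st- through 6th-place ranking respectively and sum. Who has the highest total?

The Elm: 1·1 + 2·1 + 9·4 + 7·2 + 6·0 = 53
Bombay Grill: 1·4 + 2·2 + 9·2 + 7·5 + 6·3 = 79
Basilico: 1·5 + 2·5 + 9·5 + 7·3 + 6·4 = 105
Nori: 1·3 + 2·3 + 9·1 + 7·4 + 6·5 = 76
El Patio: 1·2 + 2·4 + 9·0 + 7·0 + 6·1 = 16
Saffron: 1·0 + 2·0 + 9·3 + 7·1 + 6·2 = 46
Basilico has the highest Borda score (105).

Basilico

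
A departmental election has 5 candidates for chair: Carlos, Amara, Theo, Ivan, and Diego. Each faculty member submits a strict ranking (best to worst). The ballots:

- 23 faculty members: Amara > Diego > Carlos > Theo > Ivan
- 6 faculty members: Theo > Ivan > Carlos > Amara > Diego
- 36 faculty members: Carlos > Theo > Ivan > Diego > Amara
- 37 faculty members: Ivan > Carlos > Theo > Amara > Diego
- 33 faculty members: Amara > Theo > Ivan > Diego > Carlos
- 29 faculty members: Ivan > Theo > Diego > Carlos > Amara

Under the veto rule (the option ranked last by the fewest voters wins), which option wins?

Last-place votes: Carlos 33, Amara 65, Theo 0, Ivan 23, Diego 43.
Theo is ranked last by the fewest voters, so Theo wins.

Theo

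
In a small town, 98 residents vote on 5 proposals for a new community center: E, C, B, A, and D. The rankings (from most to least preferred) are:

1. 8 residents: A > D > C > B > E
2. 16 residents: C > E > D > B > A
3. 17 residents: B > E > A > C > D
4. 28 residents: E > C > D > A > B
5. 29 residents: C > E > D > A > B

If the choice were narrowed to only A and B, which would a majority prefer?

Voters preferring A to B: 65; preferring B to A: 33.
A wins the head-to-head.

A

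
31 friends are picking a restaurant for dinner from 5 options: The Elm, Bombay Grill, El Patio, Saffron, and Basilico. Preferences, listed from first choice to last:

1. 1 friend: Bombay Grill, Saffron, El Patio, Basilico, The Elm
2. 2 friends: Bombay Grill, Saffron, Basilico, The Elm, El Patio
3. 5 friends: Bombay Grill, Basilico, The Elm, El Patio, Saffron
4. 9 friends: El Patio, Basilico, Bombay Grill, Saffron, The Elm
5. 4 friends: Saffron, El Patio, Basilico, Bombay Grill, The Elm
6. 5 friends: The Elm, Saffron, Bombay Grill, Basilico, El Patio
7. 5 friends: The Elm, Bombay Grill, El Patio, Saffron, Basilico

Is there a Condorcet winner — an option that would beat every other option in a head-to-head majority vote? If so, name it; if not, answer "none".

Bombay Grill vs The Elm: 21–10 for Bombay Grill.
Bombay Grill vs El Patio: 18–13 for Bombay Grill.
Bombay Grill vs Saffron: 22–9 for Bombay Grill.
Bombay Grill vs Basilico: 18–13 for Bombay Grill.
Bombay Grill beats every other option head-to-head.

Bombay Grill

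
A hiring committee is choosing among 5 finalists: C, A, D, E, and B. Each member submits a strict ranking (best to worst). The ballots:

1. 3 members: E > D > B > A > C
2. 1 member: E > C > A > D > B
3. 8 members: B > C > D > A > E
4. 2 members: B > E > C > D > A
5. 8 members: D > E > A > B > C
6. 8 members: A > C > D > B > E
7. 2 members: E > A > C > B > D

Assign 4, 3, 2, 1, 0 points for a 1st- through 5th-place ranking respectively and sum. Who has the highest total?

D

C: 3·0 + 1·3 + 8·3 + 2·2 + 8·0 + 8·3 + 2·2 = 59
A: 3·1 + 1·2 + 8·1 + 2·0 + 8·2 + 8·4 + 2·3 = 67
D: 3·3 + 1·1 + 8·2 + 2·1 + 8·4 + 8·2 + 2·0 = 76
E: 3·4 + 1·4 + 8·0 + 2·3 + 8·3 + 8·0 + 2·4 = 54
B: 3·2 + 1·0 + 8·4 + 2·4 + 8·1 + 8·1 + 2·1 = 64
D has the highest Borda score (76).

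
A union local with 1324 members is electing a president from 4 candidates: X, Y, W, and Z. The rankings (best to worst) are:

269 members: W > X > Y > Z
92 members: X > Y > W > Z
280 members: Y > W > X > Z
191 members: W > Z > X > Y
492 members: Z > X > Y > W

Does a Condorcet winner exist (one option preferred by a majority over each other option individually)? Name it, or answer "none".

Checking pairwise contests:
W beats X 740–584.
X beats Y 1044–280.
Y beats W 864–460.
W beats Z 832–492.
Every option loses at least one head-to-head, so there is no Condorcet winner.

none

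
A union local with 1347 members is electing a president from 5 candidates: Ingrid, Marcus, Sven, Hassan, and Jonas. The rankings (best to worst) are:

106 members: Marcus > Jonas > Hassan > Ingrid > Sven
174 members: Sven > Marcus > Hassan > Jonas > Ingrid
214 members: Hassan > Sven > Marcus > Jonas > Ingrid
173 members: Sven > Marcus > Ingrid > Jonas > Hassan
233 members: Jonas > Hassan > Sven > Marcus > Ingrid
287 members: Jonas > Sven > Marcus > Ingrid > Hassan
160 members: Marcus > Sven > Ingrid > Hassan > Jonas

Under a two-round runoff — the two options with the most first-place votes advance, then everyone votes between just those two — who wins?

Round 1 first-place votes: Ingrid 0, Marcus 266, Sven 347, Hassan 214, Jonas 520.
Jonas and Sven advance.
Runoff: Jonas is preferred to Sven by 626 voters; Sven by 721.
Sven wins the runoff.

Sven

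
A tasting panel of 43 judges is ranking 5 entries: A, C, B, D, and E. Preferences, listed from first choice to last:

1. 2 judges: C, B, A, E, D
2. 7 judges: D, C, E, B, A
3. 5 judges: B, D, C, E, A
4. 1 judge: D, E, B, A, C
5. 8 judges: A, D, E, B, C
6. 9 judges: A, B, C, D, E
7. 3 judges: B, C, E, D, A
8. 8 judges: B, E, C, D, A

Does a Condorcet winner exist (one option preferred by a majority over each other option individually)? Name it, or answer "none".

B

B vs A: 26–17 for B.
B vs C: 34–9 for B.
B vs D: 27–16 for B.
B vs E: 27–16 for B.
B beats every other option head-to-head.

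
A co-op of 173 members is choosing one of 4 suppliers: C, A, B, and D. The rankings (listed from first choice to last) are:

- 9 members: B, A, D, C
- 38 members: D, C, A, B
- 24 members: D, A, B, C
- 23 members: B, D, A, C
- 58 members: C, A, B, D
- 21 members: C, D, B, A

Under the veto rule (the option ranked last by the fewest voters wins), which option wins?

A

Last-place votes: C 56, A 21, B 38, D 58.
A is ranked last by the fewest voters, so A wins.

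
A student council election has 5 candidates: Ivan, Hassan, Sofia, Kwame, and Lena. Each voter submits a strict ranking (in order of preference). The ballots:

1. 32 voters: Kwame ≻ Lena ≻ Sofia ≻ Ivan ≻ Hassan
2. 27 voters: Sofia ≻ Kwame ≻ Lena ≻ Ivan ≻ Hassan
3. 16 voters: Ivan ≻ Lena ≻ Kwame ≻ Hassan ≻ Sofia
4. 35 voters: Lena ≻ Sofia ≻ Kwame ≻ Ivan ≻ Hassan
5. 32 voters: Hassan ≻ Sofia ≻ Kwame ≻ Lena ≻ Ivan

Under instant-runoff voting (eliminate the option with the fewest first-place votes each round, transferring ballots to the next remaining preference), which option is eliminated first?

Ivan

Round 1: Ivan 16, Hassan 32, Sofia 27, Kwame 32, Lena 35. Eliminate Ivan.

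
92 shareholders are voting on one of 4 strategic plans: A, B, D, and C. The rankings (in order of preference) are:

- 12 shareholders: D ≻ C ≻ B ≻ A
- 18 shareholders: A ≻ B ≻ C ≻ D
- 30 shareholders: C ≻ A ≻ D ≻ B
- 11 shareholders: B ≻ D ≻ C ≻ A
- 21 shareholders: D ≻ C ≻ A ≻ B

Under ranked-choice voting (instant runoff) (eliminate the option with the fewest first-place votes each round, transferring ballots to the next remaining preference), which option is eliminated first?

B

Round 1: A 18, B 11, D 33, C 30. Eliminate B.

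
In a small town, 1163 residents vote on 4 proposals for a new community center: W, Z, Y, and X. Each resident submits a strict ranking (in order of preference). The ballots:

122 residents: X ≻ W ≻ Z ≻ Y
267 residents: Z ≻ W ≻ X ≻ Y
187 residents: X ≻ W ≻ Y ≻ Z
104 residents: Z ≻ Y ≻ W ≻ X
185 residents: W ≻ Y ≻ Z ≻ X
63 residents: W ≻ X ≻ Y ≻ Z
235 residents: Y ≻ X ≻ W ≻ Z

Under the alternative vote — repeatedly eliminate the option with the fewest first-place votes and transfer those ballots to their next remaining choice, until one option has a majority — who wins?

Round 1: W 248, Z 371, Y 235, X 309. Eliminate Y.
Round 2: W 248, Z 371, X 544. Eliminate W.
Round 3: Z 556, X 607. X has a majority.

X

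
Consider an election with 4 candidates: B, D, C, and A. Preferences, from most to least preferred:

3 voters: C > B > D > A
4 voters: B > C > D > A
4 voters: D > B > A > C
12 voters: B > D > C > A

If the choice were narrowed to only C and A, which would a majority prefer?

C

Voters preferring C to A: 19; preferring A to C: 4.
C wins the head-to-head.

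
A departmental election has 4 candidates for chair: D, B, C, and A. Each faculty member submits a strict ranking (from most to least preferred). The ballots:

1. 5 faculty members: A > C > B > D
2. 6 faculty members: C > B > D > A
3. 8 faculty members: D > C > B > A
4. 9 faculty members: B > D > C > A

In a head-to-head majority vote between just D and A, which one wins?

Voters preferring D to A: 23; preferring A to D: 5.
D wins the head-to-head.

D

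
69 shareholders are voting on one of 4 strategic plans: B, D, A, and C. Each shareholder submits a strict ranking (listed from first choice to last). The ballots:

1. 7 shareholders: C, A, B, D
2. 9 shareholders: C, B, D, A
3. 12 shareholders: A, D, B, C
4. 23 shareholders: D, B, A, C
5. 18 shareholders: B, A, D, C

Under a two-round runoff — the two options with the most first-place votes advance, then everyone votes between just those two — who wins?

D

Round 1 first-place votes: B 18, D 23, A 12, C 16.
D and B advance.
Runoff: D is preferred to B by 35 voters; B by 34.
D wins the runoff.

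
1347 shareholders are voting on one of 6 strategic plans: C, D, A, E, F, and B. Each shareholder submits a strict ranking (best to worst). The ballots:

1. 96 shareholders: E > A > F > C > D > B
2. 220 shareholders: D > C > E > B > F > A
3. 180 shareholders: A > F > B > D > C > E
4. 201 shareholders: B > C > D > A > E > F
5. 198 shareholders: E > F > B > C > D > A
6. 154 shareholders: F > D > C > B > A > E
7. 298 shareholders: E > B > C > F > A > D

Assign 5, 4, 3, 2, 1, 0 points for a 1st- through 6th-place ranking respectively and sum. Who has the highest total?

B

C: 96·2 + 220·4 + 180·1 + 201·4 + 198·2 + 154·3 + 298·3 = 3808
D: 96·1 + 220·5 + 180·2 + 201·3 + 198·1 + 154·4 + 298·0 = 2973
A: 96·4 + 220·0 + 180·5 + 201·2 + 198·0 + 154·1 + 298·1 = 2138
E: 96·5 + 220·3 + 180·0 + 201·1 + 198·5 + 154·0 + 298·5 = 3821
F: 96·3 + 220·1 + 180·4 + 201·0 + 198·4 + 154·5 + 298·2 = 3386
B: 96·0 + 220·2 + 180·3 + 201·5 + 198·3 + 154·2 + 298·4 = 4079
B has the highest Borda score (4079).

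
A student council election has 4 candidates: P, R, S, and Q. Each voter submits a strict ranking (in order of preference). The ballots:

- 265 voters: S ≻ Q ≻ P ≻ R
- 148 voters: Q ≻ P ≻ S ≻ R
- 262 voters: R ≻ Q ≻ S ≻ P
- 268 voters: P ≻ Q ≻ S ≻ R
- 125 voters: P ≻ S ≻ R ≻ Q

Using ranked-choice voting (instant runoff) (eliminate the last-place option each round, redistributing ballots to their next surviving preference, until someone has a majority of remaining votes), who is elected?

Round 1: P 393, R 262, S 265, Q 148. Eliminate Q.
Round 2: P 541, R 262, S 265. P has a majority.

P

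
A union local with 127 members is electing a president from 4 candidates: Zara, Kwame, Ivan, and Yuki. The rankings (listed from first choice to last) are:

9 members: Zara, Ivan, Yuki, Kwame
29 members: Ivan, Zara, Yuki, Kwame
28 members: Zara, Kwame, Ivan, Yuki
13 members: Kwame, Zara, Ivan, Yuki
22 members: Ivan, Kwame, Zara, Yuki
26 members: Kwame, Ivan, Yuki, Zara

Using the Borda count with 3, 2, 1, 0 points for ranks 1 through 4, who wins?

Ivan

Zara: 9·3 + 29·2 + 28·3 + 13·2 + 22·1 + 26·0 = 217
Kwame: 9·0 + 29·0 + 28·2 + 13·3 + 22·2 + 26·3 = 217
Ivan: 9·2 + 29·3 + 28·1 + 13·1 + 22·3 + 26·2 = 264
Yuki: 9·1 + 29·1 + 28·0 + 13·0 + 22·0 + 26·1 = 64
Ivan has the highest Borda score (264).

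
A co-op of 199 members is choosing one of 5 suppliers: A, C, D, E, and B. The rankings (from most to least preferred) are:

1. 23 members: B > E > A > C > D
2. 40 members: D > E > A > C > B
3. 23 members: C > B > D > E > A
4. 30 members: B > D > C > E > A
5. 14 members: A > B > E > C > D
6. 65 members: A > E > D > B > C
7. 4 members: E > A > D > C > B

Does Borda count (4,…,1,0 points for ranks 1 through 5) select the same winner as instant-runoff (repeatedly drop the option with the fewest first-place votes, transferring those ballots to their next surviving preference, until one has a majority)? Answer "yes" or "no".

Borda — scores: A 454, C 233, D 434, E 481, B 388. Winner: E.
Instant-runoff — R1 A 79, C 23, D 40, E 4, B 53 (E out); R2 A 83, C 23, D 40, B 53 (C out); R3 A 83, D 40, B 76 (D out); R4 A 123, B 76 (A winner). Winner: A.
The two methods disagree.

no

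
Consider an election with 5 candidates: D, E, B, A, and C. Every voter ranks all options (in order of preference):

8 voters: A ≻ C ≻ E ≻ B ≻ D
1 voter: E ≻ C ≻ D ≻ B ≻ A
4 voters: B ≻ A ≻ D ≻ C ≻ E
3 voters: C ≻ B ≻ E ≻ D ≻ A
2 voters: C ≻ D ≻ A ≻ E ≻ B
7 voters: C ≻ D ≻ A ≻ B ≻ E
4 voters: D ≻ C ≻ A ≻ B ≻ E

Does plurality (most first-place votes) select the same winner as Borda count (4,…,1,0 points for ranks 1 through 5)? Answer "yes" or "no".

Plurality — first-place votes: D 4, E 1, B 4, A 8, C 12. Winner: C.
Borda — scores: D 56, E 28, B 45, A 70, C 91. Winner: C.
The two methods agree.

yes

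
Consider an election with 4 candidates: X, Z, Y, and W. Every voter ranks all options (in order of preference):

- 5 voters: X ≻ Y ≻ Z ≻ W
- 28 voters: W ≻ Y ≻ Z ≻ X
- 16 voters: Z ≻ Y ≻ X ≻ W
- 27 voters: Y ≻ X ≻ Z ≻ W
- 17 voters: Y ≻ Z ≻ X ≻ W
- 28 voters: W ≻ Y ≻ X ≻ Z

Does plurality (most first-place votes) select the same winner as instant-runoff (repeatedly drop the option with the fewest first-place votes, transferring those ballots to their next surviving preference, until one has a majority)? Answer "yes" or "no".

Plurality — first-place votes: X 5, Z 16, Y 44, W 56. Winner: W.
Instant-runoff — R1 X 5, Z 16, Y 44, W 56 (X out); R2 Z 16, Y 49, W 56 (Z out); R3 Y 65, W 56 (Y winner). Winner: Y.
The two methods disagree.

no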